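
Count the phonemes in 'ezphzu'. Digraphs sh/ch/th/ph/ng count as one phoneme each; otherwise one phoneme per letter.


Parsing 'ezphzu' greedily, digraphs first:
  'e' -> vowel phoneme (phonemes so far: 1)
  'z' -> consonant phoneme (phonemes so far: 2)
  'ph' -> digraph (1 consonant phoneme) (phonemes so far: 3)
  'z' -> consonant phoneme (phonemes so far: 4)
  'u' -> vowel phoneme (phonemes so far: 5)
Total phonemes: 5

5


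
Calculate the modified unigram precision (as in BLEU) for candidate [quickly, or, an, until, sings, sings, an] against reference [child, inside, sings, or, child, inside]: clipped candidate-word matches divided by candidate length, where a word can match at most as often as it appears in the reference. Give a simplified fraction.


Reference word counts: {'child': 2, 'inside': 2, 'or': 1, 'sings': 1}
Checking each candidate word (with clipping):
  'quickly' -> not in reference -> no match (matches: 0)
  'or' -> in reference (ref count 1, used 1/1) -> match (matches: 1)
  'an' -> not in reference -> no match (matches: 1)
  'until' -> not in reference -> no match (matches: 1)
  'sings' -> in reference (ref count 1, used 1/1) -> match (matches: 2)
  'sings' -> ref count 1 already used up (1/1) -> clipped, no match (matches: 2)
  'an' -> not in reference -> no match (matches: 2)
Clipped matches: 2, Candidate length: 7
Precision = 2/7

2/7


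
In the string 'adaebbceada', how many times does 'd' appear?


Scanning 'adaebbceada' for 'd':
  Position 1: 'd' -> MATCH (count: 1)
  Position 9: 'd' -> MATCH (count: 2)
Total occurrences of 'd': 2

2


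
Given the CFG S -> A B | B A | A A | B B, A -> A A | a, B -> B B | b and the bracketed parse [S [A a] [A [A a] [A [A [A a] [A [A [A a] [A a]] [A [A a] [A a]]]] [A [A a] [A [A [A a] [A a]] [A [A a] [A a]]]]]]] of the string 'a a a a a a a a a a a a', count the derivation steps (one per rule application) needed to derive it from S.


Every bracketed nonterminal node [X ...] in the tree is produced by exactly one rule application.
Reading the tree off as a leftmost derivation:
  Step 1: S  =>  A A   (applied S -> A A)
  Step 2: A A  =>  a A   (applied A -> a)
  Step 3: a A  =>  a A A   (applied A -> A A)
  Step 4: a A A  =>  a a A   (applied A -> a)
  Step 5: a a A  =>  a a A A   (applied A -> A A)
  Step 6: a a A A  =>  a a A A A   (applied A -> A A)
  Step 7: a a A A A  =>  a a a A A   (applied A -> a)
  Step 8: a a a A A  =>  a a a A A A   (applied A -> A A)
  Step 9: a a a A A A  =>  a a a A A A A   (applied A -> A A)
  Step 10: a a a A A A A  =>  a a a a A A A   (applied A -> a)
  Step 11: a a a a A A A  =>  a a a a a A A   (applied A -> a)
  Step 12: a a a a a A A  =>  a a a a a A A A   (applied A -> A A)
  Step 13: a a a a a A A A  =>  a a a a a a A A   (applied A -> a)
  Step 14: a a a a a a A A  =>  a a a a a a a A   (applied A -> a)
  Step 15: a a a a a a a A  =>  a a a a a a a A A   (applied A -> A A)
  Step 16: a a a a a a a A A  =>  a a a a a a a a A   (applied A -> a)
  Step 17: a a a a a a a a A  =>  a a a a a a a a A A   (applied A -> A A)
  Step 18: a a a a a a a a A A  =>  a a a a a a a a A A A   (applied A -> A A)
  Step 19: a a a a a a a a A A A  =>  a a a a a a a a a A A   (applied A -> a)
  Step 20: a a a a a a a a a A A  =>  a a a a a a a a a a A   (applied A -> a)
  Step 21: a a a a a a a a a a A  =>  a a a a a a a a a a A A   (applied A -> A A)
  Step 22: a a a a a a a a a a A A  =>  a a a a a a a a a a a A   (applied A -> a)
  Step 23: a a a a a a a a a a a A  =>  a a a a a a a a a a a a   (applied A -> a)
Final yield: a a a a a a a a a a a a
Total rewrite steps: 23

23


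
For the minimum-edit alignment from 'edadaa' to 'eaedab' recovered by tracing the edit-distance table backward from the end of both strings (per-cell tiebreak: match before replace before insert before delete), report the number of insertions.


Edit distance = 3. Backtracking from cell (6, 6) with preference match > replace > insert > delete,
then listing the resulting alignment 'edadaa' -> 'eaedab' left to right:
  Step 1: keep 'e'
  Step 2: replace d->a
  Step 3: replace a->e
  Step 4: keep 'd'
  Step 5: keep 'a'
  Step 6: replace a->b
Total insertions: 0

0


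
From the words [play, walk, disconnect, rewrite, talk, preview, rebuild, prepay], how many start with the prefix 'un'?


Checking each word for prefix 'un':
  'play' -> no (count: 0)
  'walk' -> no (count: 0)
  'disconnect' -> no (count: 0)
  'rewrite' -> no (count: 0)
  'talk' -> no (count: 0)
  'preview' -> no (count: 0)
  'rebuild' -> no (count: 0)
  'prepay' -> no (count: 0)
Total with prefix 'un': 0

0


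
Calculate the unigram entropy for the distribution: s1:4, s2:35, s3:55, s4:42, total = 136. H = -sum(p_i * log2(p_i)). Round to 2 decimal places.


Computing entropy H = -sum(p_i * log2(p_i)):
  s1: p = 4/136 = 0.0294, -p*log2(p) = 0.1496
  s2: p = 35/136 = 0.2574, -p*log2(p) = 0.5039
  s3: p = 55/136 = 0.4044, -p*log2(p) = 0.5282
  s4: p = 42/136 = 0.3088, -p*log2(p) = 0.5235
H = sum of terms = 1.7052
Rounded to 2 decimals: 1.71

1.71


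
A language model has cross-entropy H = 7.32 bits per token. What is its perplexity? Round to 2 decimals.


Perplexity formula: PP = 2^H
H = 7.32
PP = 2^7.32
Decompose: 2^7.32 = 2^7 * 2^0.32
2^7 = 128, 2^0.32 ~ 1.2483305
PP ~ 128 * 1.2483305 = 159.7863040
Rounded to 2 decimals: 159.79

159.79


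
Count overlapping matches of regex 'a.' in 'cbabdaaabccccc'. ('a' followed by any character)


Pattern: a. means 'a' followed by any character.
Scanning 'cbabdaaabccccc' position-by-position:
  Pos 0: window 'cb' -> no
  Pos 1: window 'ba' -> no
  Pos 2: window 'ab' -> MATCH
  Pos 3: window 'bd' -> no
  Pos 4: window 'da' -> no
  Pos 5: window 'aa' -> MATCH
  Pos 6: window 'aa' -> MATCH
  Pos 7: window 'ab' -> MATCH
  Pos 8: window 'bc' -> no
  Pos 9: window 'cc' -> no
  Pos 10: window 'cc' -> no
  Pos 11: window 'cc' -> no
  Pos 12: window 'cc' -> no
  Pos 13: window 'c' -> no
Total matches: 4

4


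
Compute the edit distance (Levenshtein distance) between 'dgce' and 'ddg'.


Building DP table for s1='dgce' (len 4) and s2='ddg' (len 3):
       d  d  g
    0  1  2  3
  d 1  0  1  2
  g 2  1  1  1
  c 3  2  2  2
  e 4  3  3  3
Edit distance = dp[4][3] = 3

3


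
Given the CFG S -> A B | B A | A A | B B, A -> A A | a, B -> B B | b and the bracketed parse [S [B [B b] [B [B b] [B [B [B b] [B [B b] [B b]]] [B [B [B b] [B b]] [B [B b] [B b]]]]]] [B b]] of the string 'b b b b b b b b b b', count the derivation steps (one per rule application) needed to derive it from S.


Every bracketed nonterminal node [X ...] in the tree is produced by exactly one rule application.
Reading the tree off as a leftmost derivation:
  Step 1: S  =>  B B   (applied S -> B B)
  Step 2: B B  =>  B B B   (applied B -> B B)
  Step 3: B B B  =>  b B B   (applied B -> b)
  Step 4: b B B  =>  b B B B   (applied B -> B B)
  Step 5: b B B B  =>  b b B B   (applied B -> b)
  Step 6: b b B B  =>  b b B B B   (applied B -> B B)
  Step 7: b b B B B  =>  b b B B B B   (applied B -> B B)
  Step 8: b b B B B B  =>  b b b B B B   (applied B -> b)
  Step 9: b b b B B B  =>  b b b B B B B   (applied B -> B B)
  Step 10: b b b B B B B  =>  b b b b B B B   (applied B -> b)
  Step 11: b b b b B B B  =>  b b b b b B B   (applied B -> b)
  Step 12: b b b b b B B  =>  b b b b b B B B   (applied B -> B B)
  Step 13: b b b b b B B B  =>  b b b b b B B B B   (applied B -> B B)
  Step 14: b b b b b B B B B  =>  b b b b b b B B B   (applied B -> b)
  Step 15: b b b b b b B B B  =>  b b b b b b b B B   (applied B -> b)
  Step 16: b b b b b b b B B  =>  b b b b b b b B B B   (applied B -> B B)
  Step 17: b b b b b b b B B B  =>  b b b b b b b b B B   (applied B -> b)
  Step 18: b b b b b b b b B B  =>  b b b b b b b b b B   (applied B -> b)
  Step 19: b b b b b b b b b B  =>  b b b b b b b b b b   (applied B -> b)
Final yield: b b b b b b b b b b
Total rewrite steps: 19

19


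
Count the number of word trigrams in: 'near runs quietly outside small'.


Word trigrams from [5] words:
  Trigram 1: (near runs quietly)
  Trigram 2: (runs quietly outside)
  Trigram 3: (quietly outside small)
Total word trigrams: 5 - 2 = 3

3


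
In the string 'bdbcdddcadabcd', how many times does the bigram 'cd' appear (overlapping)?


Scanning 'bdbcdddcadabcd' for bigram 'cd':
  Position 0: 'bd' -> no
  Position 1: 'db' -> no
  Position 2: 'bc' -> no
  Position 3: 'cd' -> MATCH
  Position 4: 'dd' -> no
  Position 5: 'dd' -> no
  Position 6: 'dc' -> no
  Position 7: 'ca' -> no
  Position 8: 'ad' -> no
  Position 9: 'da' -> no
  Position 10: 'ab' -> no
  Position 11: 'bc' -> no
  Position 12: 'cd' -> MATCH
Total matches: 2

2


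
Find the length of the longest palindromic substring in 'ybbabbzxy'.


Scanning 'ybbabbzxy' for palindromic substrings.
Substring at positions 1-5: 'bbabb'.
Check: reverse('bbabb') = 'bbabb' -> palindrome confirmed.
Neighbouring characters ('y' / 'z') break symmetry, so it cannot extend further.
No longer palindromic substring exists; longest length = 5

5


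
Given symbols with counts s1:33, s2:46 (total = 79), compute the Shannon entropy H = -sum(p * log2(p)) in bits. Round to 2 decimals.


Computing entropy H = -sum(p_i * log2(p_i)):
  s1: p = 33/79 = 0.4177, -p*log2(p) = 0.5261
  s2: p = 46/79 = 0.5823, -p*log2(p) = 0.4543
H = sum of terms = 0.9804
Rounded to 2 decimals: 0.98

0.98


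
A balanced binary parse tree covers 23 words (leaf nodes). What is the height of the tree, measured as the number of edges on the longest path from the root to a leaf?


In a balanced binary tree with n leaves the deepest leaf is ceil(log2(n)) edges below the root.
log2(23) = 4.5236
ceil(4.5236) = 5
height (edges) = 5

5


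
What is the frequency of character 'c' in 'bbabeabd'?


Scanning 'bbabeabd' for 'c':
  No matches found.
Total occurrences of 'c': 0

0


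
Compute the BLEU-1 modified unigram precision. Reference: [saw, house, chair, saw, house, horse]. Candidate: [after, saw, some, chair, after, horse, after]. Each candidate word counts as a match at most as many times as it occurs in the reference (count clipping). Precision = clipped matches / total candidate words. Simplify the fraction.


Reference word counts: {'chair': 1, 'horse': 1, 'house': 2, 'saw': 2}
Checking each candidate word (with clipping):
  'after' -> not in reference -> no match (matches: 0)
  'saw' -> in reference (ref count 2, used 1/2) -> match (matches: 1)
  'some' -> not in reference -> no match (matches: 1)
  'chair' -> in reference (ref count 1, used 1/1) -> match (matches: 2)
  'after' -> not in reference -> no match (matches: 2)
  'horse' -> in reference (ref count 1, used 1/1) -> match (matches: 3)
  'after' -> not in reference -> no match (matches: 3)
Clipped matches: 3, Candidate length: 7
Precision = 3/7

3/7


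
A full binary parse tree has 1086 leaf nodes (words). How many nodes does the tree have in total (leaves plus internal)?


Leaf nodes (terminals): 1086
Internal nodes = n - 1 = 1086 - 1 = 1085
Total = leaves + internal = 1086 + 1085 = 2171

2171


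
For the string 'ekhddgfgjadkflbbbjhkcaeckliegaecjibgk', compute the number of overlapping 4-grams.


String 'ekhddgfgjadkflbbbjhkcaeckliegaecjibgk' has length L = 37.
Number of overlapping n-grams = L - n + 1
Substituting: 37 - 4 + 1 = 34

34


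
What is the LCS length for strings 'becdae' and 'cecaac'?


DP table for LCS of 'becdae' and 'cecaac':
       c  e  c  a  a  c
    0  0  0  0  0  0  0
  b 0  0  0  0  0  0  0
  e 0  0  1  1  1  1  1
  c 0  1  1  2  2  2  2
  d 0  1  1  2  2  2  2
  a 0  1  1  2  3  3  3
  e 0  1  2  2  3  3  3
LCS: 'eca'
LCS length = 3

3


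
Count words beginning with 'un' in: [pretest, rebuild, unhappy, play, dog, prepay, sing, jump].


Checking each word for prefix 'un':
  'pretest' -> no (count: 0)
  'rebuild' -> no (count: 0)
  'unhappy' -> YES, starts with 'un' (count: 1)
  'play' -> no (count: 1)
  'dog' -> no (count: 1)
  'prepay' -> no (count: 1)
  'sing' -> no (count: 1)
  'jump' -> no (count: 1)
Total with prefix 'un': 1

1


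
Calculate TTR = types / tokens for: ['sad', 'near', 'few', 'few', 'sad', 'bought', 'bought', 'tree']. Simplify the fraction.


Tokens: 8
Unique types: ('bought', 'few', 'near', 'sad', 'tree') = 5
TTR = 5/8
Already in lowest terms.

5/8


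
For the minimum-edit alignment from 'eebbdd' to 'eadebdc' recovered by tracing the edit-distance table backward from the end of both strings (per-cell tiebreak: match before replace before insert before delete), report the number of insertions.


Edit distance = 4. Backtracking from cell (6, 7) with preference match > replace > insert > delete,
then listing the resulting alignment 'eebbdd' -> 'eadebdc' left to right:
  Step 1: keep 'e'
  Step 2: insert 'a' [insertion #1]
  Step 3: replace e->d
  Step 4: replace b->e
  Step 5: keep 'b'
  Step 6: keep 'd'
  Step 7: replace d->c
Total insertions: 1

1


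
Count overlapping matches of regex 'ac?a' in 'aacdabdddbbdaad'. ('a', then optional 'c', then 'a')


Pattern: ac?a means 'a', then optional 'c', then 'a'.
Scanning 'aacdabdddbbdaad' position-by-position:
  Pos 0: window 'aac' -> MATCH
  Pos 1: window 'acd' -> no
  Pos 2: window 'cda' -> no
  Pos 3: window 'dab' -> no
  Pos 4: window 'abd' -> no
  Pos 5: window 'bdd' -> no
  Pos 6: window 'ddd' -> no
  Pos 7: window 'ddb' -> no
  Pos 8: window 'dbb' -> no
  Pos 9: window 'bbd' -> no
  Pos 10: window 'bda' -> no
  Pos 11: window 'daa' -> no
  Pos 12: window 'aad' -> MATCH
  Pos 13: window 'ad' -> no
  Pos 14: window 'd' -> no
Total matches: 2

2


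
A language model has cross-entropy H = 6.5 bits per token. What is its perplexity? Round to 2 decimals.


Perplexity formula: PP = 2^H
H = 6.5
PP = 2^6.5
Decompose: 2^6.5 = 2^6 * 2^0.5 = 2^6 * sqrt(2)
2^6 = 64, sqrt(2) ~ 1.4142136
PP ~ 64 * 1.4142136 = 90.5096704
Rounded to 2 decimals: 90.51

90.51


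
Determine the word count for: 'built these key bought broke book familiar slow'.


Counting words by splitting on spaces:
  Word 1: 'built'
  Word 2: 'these'
  Word 3: 'key'
  Word 4: 'bought'
  Word 5: 'broke'
  Word 6: 'book'
  Word 7: 'familiar'
  Word 8: 'slow'
Total words: 8

8


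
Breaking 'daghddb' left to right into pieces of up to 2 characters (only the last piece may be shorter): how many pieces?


'daghddb' has 7 characters.
Chunking with max size 2:
  Chunk 1: 'da' (positions 0-1)
  Chunk 2: 'gh' (positions 2-3)
  Chunk 3: 'dd' (positions 4-5)
  Chunk 4: 'b' (positions 6-6)
Total chunks: ceil(7 / 2) = 4

4


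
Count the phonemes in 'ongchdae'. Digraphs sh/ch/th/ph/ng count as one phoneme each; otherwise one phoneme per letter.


Parsing 'ongchdae' greedily, digraphs first:
  'o' -> vowel phoneme (phonemes so far: 1)
  'ng' -> digraph (1 consonant phoneme) (phonemes so far: 2)
  'ch' -> digraph (1 consonant phoneme) (phonemes so far: 3)
  'd' -> consonant phoneme (phonemes so far: 4)
  'a' -> vowel phoneme (phonemes so far: 5)
  'e' -> vowel phoneme (phonemes so far: 6)
Total phonemes: 6

6


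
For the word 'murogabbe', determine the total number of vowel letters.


Scanning each character of 'murogabbe':
  Position 1: 'm' -> consonant (running count: 0)
  Position 2: 'u' -> vowel (running count: 1)
  Position 3: 'r' -> consonant (running count: 1)
  Position 4: 'o' -> vowel (running count: 2)
  Position 5: 'g' -> consonant (running count: 2)
  Position 6: 'a' -> vowel (running count: 3)
  Position 7: 'b' -> consonant (running count: 3)
  Position 8: 'b' -> consonant (running count: 3)
  Position 9: 'e' -> vowel (running count: 4)
Total vowels: 4

4


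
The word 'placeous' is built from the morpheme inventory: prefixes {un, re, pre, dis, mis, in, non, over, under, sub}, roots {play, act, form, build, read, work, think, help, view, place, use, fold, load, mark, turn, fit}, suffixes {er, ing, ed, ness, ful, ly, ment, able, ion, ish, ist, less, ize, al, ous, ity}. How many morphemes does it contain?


Segmenting 'placeous' against the inventory:
  'place' -> root (morpheme 1)
  'ous' -> suffix (morpheme 2)
Total morphemes: 2

2


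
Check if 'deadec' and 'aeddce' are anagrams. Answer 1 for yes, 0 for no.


Sort characters of 'deadec': 'acddee'
Sort characters of 'aeddce': 'acddee'
Sorted forms match -> they ARE anagrams
Result: 1

1


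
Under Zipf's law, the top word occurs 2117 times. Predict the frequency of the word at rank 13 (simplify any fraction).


Zipf's law: freq(rank) = f1 / rank
f1 = 2117, rank = 13
freq = 2117 / 13
GCD(2117, 13) = 1
Simplified: 2117/13

2117/13


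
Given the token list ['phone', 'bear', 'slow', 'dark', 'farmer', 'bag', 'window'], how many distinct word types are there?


Listing all tokens and tracking unique types:
  Token 1: 'phone' -> NEW (unique so far: 1)
  Token 2: 'bear' -> NEW (unique so far: 2)
  Token 3: 'slow' -> NEW (unique so far: 3)
  Token 4: 'dark' -> NEW (unique so far: 4)
  Token 5: 'farmer' -> NEW (unique so far: 5)
  Token 6: 'bag' -> NEW (unique so far: 6)
  Token 7: 'window' -> NEW (unique so far: 7)
Unique types: ('bag', 'bear', 'dark', 'farmer', 'phone', 'slow', 'window')
Vocabulary size: 7

7


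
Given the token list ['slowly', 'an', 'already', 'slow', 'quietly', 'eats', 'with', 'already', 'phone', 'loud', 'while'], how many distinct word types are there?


Listing all tokens and tracking unique types:
  Token 1: 'slowly' -> NEW (unique so far: 1)
  Token 2: 'an' -> NEW (unique so far: 2)
  Token 3: 'already' -> NEW (unique so far: 3)
  Token 4: 'slow' -> NEW (unique so far: 4)
  Token 5: 'quietly' -> NEW (unique so far: 5)
  Token 6: 'eats' -> NEW (unique so far: 6)
  Token 7: 'with' -> NEW (unique so far: 7)
  Token 8: 'already' -> duplicate (unique so far: 7)
  Token 9: 'phone' -> NEW (unique so far: 8)
  Token 10: 'loud' -> NEW (unique so far: 9)
  Token 11: 'while' -> NEW (unique so far: 10)
Unique types: ('already', 'an', 'eats', 'loud', 'phone', 'quietly', 'slow', 'slowly', 'while', 'with')
Vocabulary size: 10

10


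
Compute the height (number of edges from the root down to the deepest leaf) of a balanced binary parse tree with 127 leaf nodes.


In a balanced binary tree with n leaves the deepest leaf is ceil(log2(n)) edges below the root.
log2(127) = 6.9887
ceil(6.9887) = 7
height (edges) = 7

7


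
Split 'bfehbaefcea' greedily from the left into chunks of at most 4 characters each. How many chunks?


'bfehbaefcea' has 11 characters.
Chunking with max size 4:
  Chunk 1: 'bfeh' (positions 0-3)
  Chunk 2: 'baef' (positions 4-7)
  Chunk 3: 'cea' (positions 8-10)
Total chunks: ceil(11 / 4) = 3

3


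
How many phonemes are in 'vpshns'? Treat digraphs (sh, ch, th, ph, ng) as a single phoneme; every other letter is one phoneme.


Parsing 'vpshns' greedily, digraphs first:
  'v' -> consonant phoneme (phonemes so far: 1)
  'p' -> consonant phoneme (phonemes so far: 2)
  'sh' -> digraph (1 consonant phoneme) (phonemes so far: 3)
  'n' -> consonant phoneme (phonemes so far: 4)
  's' -> consonant phoneme (phonemes so far: 5)
Total phonemes: 5

5


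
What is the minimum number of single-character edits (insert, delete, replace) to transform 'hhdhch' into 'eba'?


Building DP table for s1='hhdhch' (len 6) and s2='eba' (len 3):
       e  b  a
    0  1  2  3
  h 1  1  2  3
  h 2  2  2  3
  d 3  3  3  3
  h 4  4  4  4
  c 5  5  5  5
  h 6  6  6  6
Edit distance = dp[6][3] = 6

6


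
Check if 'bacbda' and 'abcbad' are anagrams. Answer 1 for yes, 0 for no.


Sort characters of 'bacbda': 'aabbcd'
Sort characters of 'abcbad': 'aabbcd'
Sorted forms match -> they ARE anagrams
Result: 1

1


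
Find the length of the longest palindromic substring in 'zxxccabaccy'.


Scanning 'zxxccabaccy' for palindromic substrings.
Substring at positions 3-9: 'ccabacc'.
Check: reverse('ccabacc') = 'ccabacc' -> palindrome confirmed.
Neighbouring characters ('x' / 'y') break symmetry, so it cannot extend further.
No longer palindromic substring exists; longest length = 7

7


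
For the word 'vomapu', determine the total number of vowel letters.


Scanning each character of 'vomapu':
  Position 1: 'v' -> consonant (running count: 0)
  Position 2: 'o' -> vowel (running count: 1)
  Position 3: 'm' -> consonant (running count: 1)
  Position 4: 'a' -> vowel (running count: 2)
  Position 5: 'p' -> consonant (running count: 2)
  Position 6: 'u' -> vowel (running count: 3)
Total vowels: 3

3


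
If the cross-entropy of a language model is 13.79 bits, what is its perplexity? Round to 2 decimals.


Perplexity formula: PP = 2^H
H = 13.79
PP = 2^13.79
Decompose: 2^13.79 = 2^13 * 2^0.79
2^13 = 8192, 2^0.79 ~ 1.7290745
PP ~ 8192 * 1.7290745 = 14164.5783040
Rounded to 2 decimals: 14164.58

14164.58


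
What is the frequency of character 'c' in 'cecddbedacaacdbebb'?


Scanning 'cecddbedacaacdbebb' for 'c':
  Position 0: 'c' -> MATCH (count: 1)
  Position 2: 'c' -> MATCH (count: 2)
  Position 9: 'c' -> MATCH (count: 3)
  Position 12: 'c' -> MATCH (count: 4)
Total occurrences of 'c': 4

4


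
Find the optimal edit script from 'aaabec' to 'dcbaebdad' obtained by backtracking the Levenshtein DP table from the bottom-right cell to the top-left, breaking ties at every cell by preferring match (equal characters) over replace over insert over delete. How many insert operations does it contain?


Edit distance = 7. Backtracking from cell (6, 9) with preference match > replace > insert > delete,
then listing the resulting alignment 'aaabec' -> 'dcbaebdad' left to right:
  Step 1: insert 'd' [insertion #1]
  Step 2: insert 'c' [insertion #2]
  Step 3: replace a->b
  Step 4: keep 'a'
  Step 5: replace a->e
  Step 6: keep 'b'
  Step 7: insert 'd' [insertion #3]
  Step 8: replace e->a
  Step 9: replace c->d
Total insertions: 3

3


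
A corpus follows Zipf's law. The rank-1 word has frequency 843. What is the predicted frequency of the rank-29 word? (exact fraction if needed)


Zipf's law: freq(rank) = f1 / rank
f1 = 843, rank = 29
freq = 843 / 29
GCD(843, 29) = 1
Simplified: 843/29

843/29


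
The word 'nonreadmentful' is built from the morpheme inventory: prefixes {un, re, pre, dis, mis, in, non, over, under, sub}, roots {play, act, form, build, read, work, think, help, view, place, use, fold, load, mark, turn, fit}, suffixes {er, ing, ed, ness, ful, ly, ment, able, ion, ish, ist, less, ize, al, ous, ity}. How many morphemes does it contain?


Segmenting 'nonreadmentful' against the inventory:
  'non' -> prefix (morpheme 1)
  'read' -> root (morpheme 2)
  'ment' -> suffix (morpheme 3)
  'ful' -> suffix (morpheme 4)
Total morphemes: 4

4


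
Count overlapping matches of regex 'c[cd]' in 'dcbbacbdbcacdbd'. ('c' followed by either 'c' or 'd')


Pattern: c[cd] means 'c' followed by either 'c' or 'd'.
Scanning 'dcbbacbdbcacdbd' position-by-position:
  Pos 0: window 'dc' -> no
  Pos 1: window 'cb' -> no
  Pos 2: window 'bb' -> no
  Pos 3: window 'ba' -> no
  Pos 4: window 'ac' -> no
  Pos 5: window 'cb' -> no
  Pos 6: window 'bd' -> no
  Pos 7: window 'db' -> no
  Pos 8: window 'bc' -> no
  Pos 9: window 'ca' -> no
  Pos 10: window 'ac' -> no
  Pos 11: window 'cd' -> MATCH
  Pos 12: window 'db' -> no
  Pos 13: window 'bd' -> no
  Pos 14: window 'd' -> no
Total matches: 1

1


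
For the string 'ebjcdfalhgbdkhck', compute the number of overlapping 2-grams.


String 'ebjcdfalhgbdkhck' has length L = 16.
Number of overlapping n-grams = L - n + 1
Substituting: 16 - 2 + 1 = 15

15


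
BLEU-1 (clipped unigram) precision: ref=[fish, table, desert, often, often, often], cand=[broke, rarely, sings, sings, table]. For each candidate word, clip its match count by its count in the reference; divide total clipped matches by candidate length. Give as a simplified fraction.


Reference word counts: {'desert': 1, 'fish': 1, 'often': 3, 'table': 1}
Checking each candidate word (with clipping):
  'broke' -> not in reference -> no match (matches: 0)
  'rarely' -> not in reference -> no match (matches: 0)
  'sings' -> not in reference -> no match (matches: 0)
  'sings' -> not in reference -> no match (matches: 0)
  'table' -> in reference (ref count 1, used 1/1) -> match (matches: 1)
Clipped matches: 1, Candidate length: 5
Precision = 1/5

1/5


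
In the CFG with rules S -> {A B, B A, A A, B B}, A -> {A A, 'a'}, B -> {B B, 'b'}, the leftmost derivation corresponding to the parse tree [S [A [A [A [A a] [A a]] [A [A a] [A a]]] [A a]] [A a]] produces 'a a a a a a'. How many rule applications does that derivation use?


Every bracketed nonterminal node [X ...] in the tree is produced by exactly one rule application.
Reading the tree off as a leftmost derivation:
  Step 1: S  =>  A A   (applied S -> A A)
  Step 2: A A  =>  A A A   (applied A -> A A)
  Step 3: A A A  =>  A A A A   (applied A -> A A)
  Step 4: A A A A  =>  A A A A A   (applied A -> A A)
  Step 5: A A A A A  =>  a A A A A   (applied A -> a)
  Step 6: a A A A A  =>  a a A A A   (applied A -> a)
  Step 7: a a A A A  =>  a a A A A A   (applied A -> A A)
  Step 8: a a A A A A  =>  a a a A A A   (applied A -> a)
  Step 9: a a a A A A  =>  a a a a A A   (applied A -> a)
  Step 10: a a a a A A  =>  a a a a a A   (applied A -> a)
  Step 11: a a a a a A  =>  a a a a a a   (applied A -> a)
Final yield: a a a a a a
Total rewrite steps: 11

11


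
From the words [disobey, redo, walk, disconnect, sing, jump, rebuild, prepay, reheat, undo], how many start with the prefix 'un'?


Checking each word for prefix 'un':
  'disobey' -> no (count: 0)
  'redo' -> no (count: 0)
  'walk' -> no (count: 0)
  'disconnect' -> no (count: 0)
  'sing' -> no (count: 0)
  'jump' -> no (count: 0)
  'rebuild' -> no (count: 0)
  'prepay' -> no (count: 0)
  'reheat' -> no (count: 0)
  'undo' -> YES, starts with 'un' (count: 1)
Total with prefix 'un': 1

1


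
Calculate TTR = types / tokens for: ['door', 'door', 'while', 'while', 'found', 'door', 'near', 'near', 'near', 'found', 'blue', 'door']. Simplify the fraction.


Tokens: 12
Unique types: ('blue', 'door', 'found', 'near', 'while') = 5
TTR = 5/12
Already in lowest terms.

5/12


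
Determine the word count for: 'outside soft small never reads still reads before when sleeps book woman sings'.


Counting words by splitting on spaces:
  Word 1: 'outside'
  Word 2: 'soft'
  Word 3: 'small'
  Word 4: 'never'
  Word 5: 'reads'
  Word 6: 'still'
  Word 7: 'reads'
  Word 8: 'before'
  Word 9: 'when'
  Word 10: 'sleeps'
  Word 11: 'book'
  Word 12: 'woman'
  Word 13: 'sings'
Total words: 13

13


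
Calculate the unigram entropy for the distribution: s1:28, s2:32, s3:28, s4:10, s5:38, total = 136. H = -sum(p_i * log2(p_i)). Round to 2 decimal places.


Computing entropy H = -sum(p_i * log2(p_i)):
  s1: p = 28/136 = 0.2059, -p*log2(p) = 0.4694
  s2: p = 32/136 = 0.2353, -p*log2(p) = 0.4912
  s3: p = 28/136 = 0.2059, -p*log2(p) = 0.4694
  s4: p = 10/136 = 0.0735, -p*log2(p) = 0.2769
  s5: p = 38/136 = 0.2794, -p*log2(p) = 0.5140
H = sum of terms = 2.2209
Rounded to 2 decimals: 2.22

2.22


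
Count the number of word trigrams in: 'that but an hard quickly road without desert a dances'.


Word trigrams from [10] words:
  Trigram 1: (that but an)
  Trigram 2: (but an hard)
  Trigram 3: (an hard quickly)
  Trigram 4: (hard quickly road)
  Trigram 5: (quickly road without)
  Trigram 6: (road without desert)
  Trigram 7: (without desert a)
  Trigram 8: (desert a dances)
Total word trigrams: 10 - 2 = 8

8


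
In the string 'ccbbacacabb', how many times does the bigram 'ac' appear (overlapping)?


Scanning 'ccbbacacabb' for bigram 'ac':
  Position 0: 'cc' -> no
  Position 1: 'cb' -> no
  Position 2: 'bb' -> no
  Position 3: 'ba' -> no
  Position 4: 'ac' -> MATCH
  Position 5: 'ca' -> no
  Position 6: 'ac' -> MATCH
  Position 7: 'ca' -> no
  Position 8: 'ab' -> no
  Position 9: 'bb' -> no
Total matches: 2

2


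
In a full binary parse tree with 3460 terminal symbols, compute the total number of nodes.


Leaf nodes (terminals): 3460
Internal nodes = n - 1 = 3460 - 1 = 3459
Total = leaves + internal = 3460 + 3459 = 6919

6919


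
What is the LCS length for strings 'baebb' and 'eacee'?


DP table for LCS of 'baebb' and 'eacee':
       e  a  c  e  e
    0  0  0  0  0  0
  b 0  0  0  0  0  0
  a 0  0  1  1  1  1
  e 0  1  1  1  2  2
  b 0  1  1  1  2  2
  b 0  1  1  1  2  2
LCS: 'ae'
LCS length = 2

2


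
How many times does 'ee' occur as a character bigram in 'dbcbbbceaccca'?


Scanning 'dbcbbbceaccca' for bigram 'ee':
  Position 0: 'db' -> no
  Position 1: 'bc' -> no
  Position 2: 'cb' -> no
  Position 3: 'bb' -> no
  Position 4: 'bb' -> no
  Position 5: 'bc' -> no
  Position 6: 'ce' -> no
  Position 7: 'ea' -> no
  Position 8: 'ac' -> no
  Position 9: 'cc' -> no
  Position 10: 'cc' -> no
  Position 11: 'ca' -> no
Total matches: 0

0


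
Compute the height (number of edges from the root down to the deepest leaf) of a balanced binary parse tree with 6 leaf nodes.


In a balanced binary tree with n leaves the deepest leaf is ceil(log2(n)) edges below the root.
log2(6) = 2.5850
ceil(2.5850) = 3
height (edges) = 3

3


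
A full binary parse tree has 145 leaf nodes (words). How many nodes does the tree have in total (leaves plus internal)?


Leaf nodes (terminals): 145
Internal nodes = n - 1 = 145 - 1 = 144
Total = leaves + internal = 145 + 144 = 289

289


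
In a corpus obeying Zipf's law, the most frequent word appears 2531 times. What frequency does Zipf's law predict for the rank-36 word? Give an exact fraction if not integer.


Zipf's law: freq(rank) = f1 / rank
f1 = 2531, rank = 36
freq = 2531 / 36
GCD(2531, 36) = 1
Simplified: 2531/36

2531/36


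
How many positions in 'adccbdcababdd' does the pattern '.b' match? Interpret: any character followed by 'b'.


Pattern: .b means any character followed by 'b'.
Scanning 'adccbdcababdd' position-by-position:
  Pos 0: window 'ad' -> no
  Pos 1: window 'dc' -> no
  Pos 2: window 'cc' -> no
  Pos 3: window 'cb' -> MATCH
  Pos 4: window 'bd' -> no
  Pos 5: window 'dc' -> no
  Pos 6: window 'ca' -> no
  Pos 7: window 'ab' -> MATCH
  Pos 8: window 'ba' -> no
  Pos 9: window 'ab' -> MATCH
  Pos 10: window 'bd' -> no
  Pos 11: window 'dd' -> no
  Pos 12: window 'd' -> no
Total matches: 3

3


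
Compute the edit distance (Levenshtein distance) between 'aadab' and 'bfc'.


Building DP table for s1='aadab' (len 5) and s2='bfc' (len 3):
       b  f  c
    0  1  2  3
  a 1  1  2  3
  a 2  2  2  3
  d 3  3  3  3
  a 4  4  4  4
  b 5  4  5  5
Edit distance = dp[5][3] = 5

5


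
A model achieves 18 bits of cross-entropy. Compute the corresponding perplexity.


Perplexity formula: PP = 2^H
H = 18
PP = 2^18
PP = 2^18 = 262144

262144


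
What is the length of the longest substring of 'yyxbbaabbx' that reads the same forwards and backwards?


Scanning 'yyxbbaabbx' for palindromic substrings.
Substring at positions 2-9: 'xbbaabbx'.
Check: reverse('xbbaabbx') = 'xbbaabbx' -> palindrome confirmed.
Neighbouring characters ('y' / '-') break symmetry, so it cannot extend further.
No longer palindromic substring exists; longest length = 8

8


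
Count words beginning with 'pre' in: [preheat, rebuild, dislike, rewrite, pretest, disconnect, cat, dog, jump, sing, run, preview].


Checking each word for prefix 'pre':
  'preheat' -> YES, starts with 'pre' (count: 1)
  'rebuild' -> no (count: 1)
  'dislike' -> no (count: 1)
  'rewrite' -> no (count: 1)
  'pretest' -> YES, starts with 'pre' (count: 2)
  'disconnect' -> no (count: 2)
  'cat' -> no (count: 2)
  'dog' -> no (count: 2)
  'jump' -> no (count: 2)
  'sing' -> no (count: 2)
  'run' -> no (count: 2)
  'preview' -> YES, starts with 'pre' (count: 3)
Total with prefix 'pre': 3

3


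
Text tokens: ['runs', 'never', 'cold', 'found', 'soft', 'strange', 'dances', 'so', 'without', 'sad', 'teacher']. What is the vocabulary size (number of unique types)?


Listing all tokens and tracking unique types:
  Token 1: 'runs' -> NEW (unique so far: 1)
  Token 2: 'never' -> NEW (unique so far: 2)
  Token 3: 'cold' -> NEW (unique so far: 3)
  Token 4: 'found' -> NEW (unique so far: 4)
  Token 5: 'soft' -> NEW (unique so far: 5)
  Token 6: 'strange' -> NEW (unique so far: 6)
  Token 7: 'dances' -> NEW (unique so far: 7)
  Token 8: 'so' -> NEW (unique so far: 8)
  Token 9: 'without' -> NEW (unique so far: 9)
  Token 10: 'sad' -> NEW (unique so far: 10)
  Token 11: 'teacher' -> NEW (unique so far: 11)
Unique types: ('cold', 'dances', 'found', 'never', 'runs', 'sad', 'so', 'soft', 'strange', 'teacher', 'without')
Vocabulary size: 11

11


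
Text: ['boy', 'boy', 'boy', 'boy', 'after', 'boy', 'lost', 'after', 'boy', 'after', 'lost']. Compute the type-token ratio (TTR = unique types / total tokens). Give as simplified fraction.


Tokens: 11
Unique types: ('after', 'boy', 'lost') = 3
TTR = 3/11
Already in lowest terms.

3/11


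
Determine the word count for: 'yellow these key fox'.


Counting words by splitting on spaces:
  Word 1: 'yellow'
  Word 2: 'these'
  Word 3: 'key'
  Word 4: 'fox'
Total words: 4

4


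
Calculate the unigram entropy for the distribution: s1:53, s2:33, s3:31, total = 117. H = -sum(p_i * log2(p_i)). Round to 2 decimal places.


Computing entropy H = -sum(p_i * log2(p_i)):
  s1: p = 53/117 = 0.4530, -p*log2(p) = 0.5175
  s2: p = 33/117 = 0.2821, -p*log2(p) = 0.5150
  s3: p = 31/117 = 0.2650, -p*log2(p) = 0.5077
H = sum of terms = 1.5402
Rounded to 2 decimals: 1.54

1.54


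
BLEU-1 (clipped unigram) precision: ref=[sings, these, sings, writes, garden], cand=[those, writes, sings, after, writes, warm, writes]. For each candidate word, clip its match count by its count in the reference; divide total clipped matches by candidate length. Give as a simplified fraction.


Reference word counts: {'garden': 1, 'sings': 2, 'these': 1, 'writes': 1}
Checking each candidate word (with clipping):
  'those' -> not in reference -> no match (matches: 0)
  'writes' -> in reference (ref count 1, used 1/1) -> match (matches: 1)
  'sings' -> in reference (ref count 2, used 1/2) -> match (matches: 2)
  'after' -> not in reference -> no match (matches: 2)
  'writes' -> ref count 1 already used up (1/1) -> clipped, no match (matches: 2)
  'warm' -> not in reference -> no match (matches: 2)
  'writes' -> ref count 1 already used up (1/1) -> clipped, no match (matches: 2)
Clipped matches: 2, Candidate length: 7
Precision = 2/7

2/7


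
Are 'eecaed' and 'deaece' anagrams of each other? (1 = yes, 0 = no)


Sort characters of 'eecaed': 'acdeee'
Sort characters of 'deaece': 'acdeee'
Sorted forms match -> they ARE anagrams
Result: 1

1


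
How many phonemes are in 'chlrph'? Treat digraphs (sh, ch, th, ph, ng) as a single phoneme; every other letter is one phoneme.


Parsing 'chlrph' greedily, digraphs first:
  'ch' -> digraph (1 consonant phoneme) (phonemes so far: 1)
  'l' -> consonant phoneme (phonemes so far: 2)
  'r' -> consonant phoneme (phonemes so far: 3)
  'ph' -> digraph (1 consonant phoneme) (phonemes so far: 4)
Total phonemes: 4

4


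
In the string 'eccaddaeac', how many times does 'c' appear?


Scanning 'eccaddaeac' for 'c':
  Position 1: 'c' -> MATCH (count: 1)
  Position 2: 'c' -> MATCH (count: 2)
  Position 9: 'c' -> MATCH (count: 3)
Total occurrences of 'c': 3

3


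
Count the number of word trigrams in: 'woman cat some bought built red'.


Word trigrams from [6] words:
  Trigram 1: (woman cat some)
  Trigram 2: (cat some bought)
  Trigram 3: (some bought built)
  Trigram 4: (bought built red)
Total word trigrams: 6 - 2 = 4

4


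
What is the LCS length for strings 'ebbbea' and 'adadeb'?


DP table for LCS of 'ebbbea' and 'adadeb':
       a  d  a  d  e  b
    0  0  0  0  0  0  0
  e 0  0  0  0  0  1  1
  b 0  0  0  0  0  1  2
  b 0  0  0  0  0  1  2
  b 0  0  0  0  0  1  2
  e 0  0  0  0  0  1  2
  a 0  1  1  1  1  1  2
LCS: 'eb'
LCS length = 2

2


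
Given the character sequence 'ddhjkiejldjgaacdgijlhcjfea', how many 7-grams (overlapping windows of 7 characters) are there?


String 'ddhjkiejldjgaacdgijlhcjfea' has length L = 26.
Number of overlapping n-grams = L - n + 1
Substituting: 26 - 7 + 1 = 20

20


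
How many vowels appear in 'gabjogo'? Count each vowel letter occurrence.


Scanning each character of 'gabjogo':
  Position 1: 'g' -> consonant (running count: 0)
  Position 2: 'a' -> vowel (running count: 1)
  Position 3: 'b' -> consonant (running count: 1)
  Position 4: 'j' -> consonant (running count: 1)
  Position 5: 'o' -> vowel (running count: 2)
  Position 6: 'g' -> consonant (running count: 2)
  Position 7: 'o' -> vowel (running count: 3)
Total vowels: 3

3


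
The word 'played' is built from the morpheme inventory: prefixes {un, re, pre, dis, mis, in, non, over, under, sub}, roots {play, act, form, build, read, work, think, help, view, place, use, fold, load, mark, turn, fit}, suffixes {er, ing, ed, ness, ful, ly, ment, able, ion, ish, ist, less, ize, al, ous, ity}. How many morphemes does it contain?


Segmenting 'played' against the inventory:
  'play' -> root (morpheme 1)
  'ed' -> suffix (morpheme 2)
Total morphemes: 2

2


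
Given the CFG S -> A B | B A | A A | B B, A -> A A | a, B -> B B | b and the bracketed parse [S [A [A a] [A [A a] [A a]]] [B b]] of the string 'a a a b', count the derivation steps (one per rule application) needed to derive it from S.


Every bracketed nonterminal node [X ...] in the tree is produced by exactly one rule application.
Reading the tree off as a leftmost derivation:
  Step 1: S  =>  A B   (applied S -> A B)
  Step 2: A B  =>  A A B   (applied A -> A A)
  Step 3: A A B  =>  a A B   (applied A -> a)
  Step 4: a A B  =>  a A A B   (applied A -> A A)
  Step 5: a A A B  =>  a a A B   (applied A -> a)
  Step 6: a a A B  =>  a a a B   (applied A -> a)
  Step 7: a a a B  =>  a a a b   (applied B -> b)
Final yield: a a a b
Total rewrite steps: 7

7


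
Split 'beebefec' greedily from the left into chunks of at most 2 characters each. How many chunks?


'beebefec' has 8 characters.
Chunking with max size 2:
  Chunk 1: 'be' (positions 0-1)
  Chunk 2: 'eb' (positions 2-3)
  Chunk 3: 'ef' (positions 4-5)
  Chunk 4: 'ec' (positions 6-7)
Total chunks: ceil(8 / 2) = 4

4


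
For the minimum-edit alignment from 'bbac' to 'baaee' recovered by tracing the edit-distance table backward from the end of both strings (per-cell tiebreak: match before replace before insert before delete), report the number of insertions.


Edit distance = 3. Backtracking from cell (4, 5) with preference match > replace > insert > delete,
then listing the resulting alignment 'bbac' -> 'baaee' left to right:
  Step 1: keep 'b'
  Step 2: replace b->a
  Step 3: keep 'a'
  Step 4: insert 'e' [insertion #1]
  Step 5: replace c->e
Total insertions: 1

1


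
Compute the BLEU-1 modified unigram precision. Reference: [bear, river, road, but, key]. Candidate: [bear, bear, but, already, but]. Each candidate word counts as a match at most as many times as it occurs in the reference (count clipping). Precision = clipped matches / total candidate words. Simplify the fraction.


Reference word counts: {'bear': 1, 'but': 1, 'key': 1, 'river': 1, 'road': 1}
Checking each candidate word (with clipping):
  'bear' -> in reference (ref count 1, used 1/1) -> match (matches: 1)
  'bear' -> ref count 1 already used up (1/1) -> clipped, no match (matches: 1)
  'but' -> in reference (ref count 1, used 1/1) -> match (matches: 2)
  'already' -> not in reference -> no match (matches: 2)
  'but' -> ref count 1 already used up (1/1) -> clipped, no match (matches: 2)
Clipped matches: 2, Candidate length: 5
Precision = 2/5

2/5


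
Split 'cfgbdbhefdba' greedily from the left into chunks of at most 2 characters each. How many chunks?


'cfgbdbhefdba' has 12 characters.
Chunking with max size 2:
  Chunk 1: 'cf' (positions 0-1)
  Chunk 2: 'gb' (positions 2-3)
  Chunk 3: 'db' (positions 4-5)
  Chunk 4: 'he' (positions 6-7)
  Chunk 5: 'fd' (positions 8-9)
  Chunk 6: 'ba' (positions 10-11)
Total chunks: ceil(12 / 2) = 6

6


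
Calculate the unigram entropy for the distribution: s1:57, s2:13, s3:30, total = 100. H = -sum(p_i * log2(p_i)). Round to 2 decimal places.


Computing entropy H = -sum(p_i * log2(p_i)):
  s1: p = 57/100 = 0.5700, -p*log2(p) = 0.4623
  s2: p = 13/100 = 0.1300, -p*log2(p) = 0.3826
  s3: p = 30/100 = 0.3000, -p*log2(p) = 0.5211
H = sum of terms = 1.3660
Rounded to 2 decimals: 1.37

1.37
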